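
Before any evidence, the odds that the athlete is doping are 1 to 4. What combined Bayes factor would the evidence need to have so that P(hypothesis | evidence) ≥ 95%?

76

Prior odds = 0.25.
Target odds = 0.95/0.05 = 19.
Required Bayes factor = 19 ÷ 0.25 = 76.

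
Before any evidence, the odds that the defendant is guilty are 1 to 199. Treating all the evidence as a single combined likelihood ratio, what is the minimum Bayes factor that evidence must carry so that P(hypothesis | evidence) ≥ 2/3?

Prior odds = 1/199.
Target odds = (2/3)/(1/3) = 2.
Required Bayes factor = 2 ÷ (1/199) = 398.

398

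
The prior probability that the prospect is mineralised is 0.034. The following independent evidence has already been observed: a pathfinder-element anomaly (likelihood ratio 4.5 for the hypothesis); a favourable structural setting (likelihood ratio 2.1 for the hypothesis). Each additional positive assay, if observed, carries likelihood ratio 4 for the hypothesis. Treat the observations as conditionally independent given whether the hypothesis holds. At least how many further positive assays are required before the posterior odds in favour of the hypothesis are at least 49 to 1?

4

Prior odds = 0.034/0.966 = 17/483.
Combined Bayes factor of the evidence already in hand = 4.5 × 2.1 = 9.45.
Odds after that evidence = (17/483) × 9.45 = 153/460.
Target odds = 49.
Need 4ⁿ ≥ 49 ÷ (153/460) = 22540/153.
4³ = 64 falls short of 22540/153 but 4⁴ = 256 reaches it, so n = 4.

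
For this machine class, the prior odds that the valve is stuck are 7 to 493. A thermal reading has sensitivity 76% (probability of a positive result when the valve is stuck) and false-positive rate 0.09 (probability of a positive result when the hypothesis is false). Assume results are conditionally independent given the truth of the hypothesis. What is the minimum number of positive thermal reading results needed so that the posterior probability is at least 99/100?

5

Prior odds = 7/493.
Likelihood ratio of a positive result = 0.76/0.09 = 76/9.
Target odds: 0.99 ÷ 0.01 = 99.
Require (76/9)ⁿ ≥ 99 ÷ (7/493) = 48807/7.
(76/9)⁴ = 33362176/6561 falls short of 48807/7 but (76/9)⁵ ≈42939.3 reaches it, so n = 5.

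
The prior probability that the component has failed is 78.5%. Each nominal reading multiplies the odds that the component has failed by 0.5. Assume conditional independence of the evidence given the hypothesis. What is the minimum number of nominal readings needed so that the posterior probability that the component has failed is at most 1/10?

6

Prior odds: 0.785 ÷ 0.215 = 157/43.
Likelihood ratio per nominal reading = 0.5.
Target odds: 0.1 ÷ 0.9 = 1/9.
Need (157/43) × 0.5ⁿ ≤ 1/9, i.e. 0.5ⁿ ≤ 43/1413.
0.5⁵ = 0.03125 is still above 43/1413 but 0.5⁶ = 0.015625 is at or below it, so n = 6.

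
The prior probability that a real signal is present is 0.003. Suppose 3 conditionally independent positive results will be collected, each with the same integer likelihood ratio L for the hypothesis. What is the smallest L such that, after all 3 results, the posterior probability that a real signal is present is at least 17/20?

Prior odds = 0.003/0.997 = 3/997.
Target odds = 0.85/0.15 = 17/3.
Need L³ ≥ 17/3 ÷ (3/997) = 16949/9.
12³ = 1728 < 16949/9 ≤ 2197 = 13³, so L = 13.

13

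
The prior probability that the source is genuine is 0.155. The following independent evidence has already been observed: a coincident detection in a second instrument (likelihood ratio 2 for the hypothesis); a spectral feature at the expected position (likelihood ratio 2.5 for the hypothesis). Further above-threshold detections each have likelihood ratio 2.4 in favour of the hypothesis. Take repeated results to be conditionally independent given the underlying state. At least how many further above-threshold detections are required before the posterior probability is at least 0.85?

Prior odds = 0.155/0.845 = 31/169.
Combined Bayes factor of the evidence already in hand = 2 × 2.5 = 5.
Odds after that evidence = (31/169) × 5 = 155/169.
Target odds = 0.85/0.15 = 17/3.
Need 2.4ⁿ ≥ 17/3 ÷ (155/169) = 2873/465.
2.4² = 5.76 falls short of 2873/465 but 2.4³ = 13.824 reaches it, so n = 3.

3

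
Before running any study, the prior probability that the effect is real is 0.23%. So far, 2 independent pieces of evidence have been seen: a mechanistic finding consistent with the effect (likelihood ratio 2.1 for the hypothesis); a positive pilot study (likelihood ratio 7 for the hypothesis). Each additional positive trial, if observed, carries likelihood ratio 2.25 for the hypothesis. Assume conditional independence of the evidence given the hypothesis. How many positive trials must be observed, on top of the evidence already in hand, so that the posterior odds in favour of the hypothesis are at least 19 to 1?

Prior odds = 0.0023/0.9977 = 23/9977.
Combined Bayes factor of the evidence already in hand = 2.1 × 7 = 14.7.
Odds after that evidence = (23/9977) × 14.7 = 3381/99770.
Target odds = 19.
Need 2.25ⁿ ≥ 19 ÷ (3381/99770) = 1895630/3381.
2.25⁷ = 4782969/16384 falls short of 1895630/3381 but 2.25⁸ = 43046721/65536 reaches it, so n = 8.

8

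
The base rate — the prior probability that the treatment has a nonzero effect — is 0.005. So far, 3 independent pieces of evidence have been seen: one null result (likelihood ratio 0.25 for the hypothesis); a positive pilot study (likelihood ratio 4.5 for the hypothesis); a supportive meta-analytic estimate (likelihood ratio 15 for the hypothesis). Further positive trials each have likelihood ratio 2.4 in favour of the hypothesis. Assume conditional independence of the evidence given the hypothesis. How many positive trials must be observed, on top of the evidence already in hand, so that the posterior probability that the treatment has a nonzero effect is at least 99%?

9

Prior odds = 0.005/0.995 = 1/199.
Combined Bayes factor of the evidence already in hand = 0.25 × 4.5 × 15 = 16.875.
Odds after that evidence = (1/199) × 16.875 = 135/1592.
Target odds = 0.99/0.01 = 99.
Need 2.4ⁿ ≥ 99 ÷ (135/1592) = 17512/15.
2.4⁸ = 429981696/390625 falls short of 17512/15 but 2.4⁹ ≈2641.81 reaches it, so n = 9.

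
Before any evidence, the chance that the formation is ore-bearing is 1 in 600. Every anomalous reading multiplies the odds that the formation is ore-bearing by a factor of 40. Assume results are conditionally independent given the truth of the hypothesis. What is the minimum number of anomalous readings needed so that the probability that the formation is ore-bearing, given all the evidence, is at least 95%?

Prior odds = (1/600)/(599/600) = 1/599.
Likelihood ratio per anomalous reading = 40.
Target odds: 0.95 ÷ 0.05 = 19.
Require 40ⁿ ≥ 19 ÷ (1/599) = 11381.
40² = 1600 falls short of 11381 but 40³ = 64000 reaches it, so n = 3.

3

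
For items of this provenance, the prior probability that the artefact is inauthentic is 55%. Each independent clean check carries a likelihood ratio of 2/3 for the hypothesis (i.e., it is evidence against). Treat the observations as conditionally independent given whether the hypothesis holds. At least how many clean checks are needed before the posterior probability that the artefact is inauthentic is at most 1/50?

Prior odds: 0.55 ÷ 0.45 = 11/9.
Likelihood ratio per clean check = 2/3.
Target posterior odds = 0.02/0.98 = 1/49.
Require (2/3)ⁿ ≤ 1/49 ÷ (11/9) = 9/539.
(2/3)¹⁰ = 1024/59049 is still above 9/539 but (2/3)¹¹ = 2048/177147 is at or below it, so n = 11.

11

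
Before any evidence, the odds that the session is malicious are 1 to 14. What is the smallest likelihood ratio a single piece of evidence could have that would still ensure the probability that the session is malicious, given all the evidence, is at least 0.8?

Prior odds = 1/14.
Target odds = 0.8/0.2 = 4.
Required Bayes factor = 4 ÷ (1/14) = 56.

56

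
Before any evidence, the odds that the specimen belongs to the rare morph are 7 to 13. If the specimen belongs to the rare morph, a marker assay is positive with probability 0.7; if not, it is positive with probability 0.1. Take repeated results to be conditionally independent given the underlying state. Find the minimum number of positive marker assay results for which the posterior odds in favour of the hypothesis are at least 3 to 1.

1

Prior odds = 7/13.
Likelihood ratio of a positive = 0.7/0.1 = 7.
Target odds = 3.
Need (7/13) × 7ⁿ ≥ 3, i.e. 7ⁿ ≥ 39/7.
7¹ = 7, which meets the required 39/7; so n = 1.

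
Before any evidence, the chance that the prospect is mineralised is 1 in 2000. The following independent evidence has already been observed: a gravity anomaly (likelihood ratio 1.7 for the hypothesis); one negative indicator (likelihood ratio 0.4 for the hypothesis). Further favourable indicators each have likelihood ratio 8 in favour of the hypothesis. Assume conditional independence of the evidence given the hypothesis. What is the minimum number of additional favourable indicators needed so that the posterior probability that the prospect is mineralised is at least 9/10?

5

Prior odds = 0.0005/0.9995 = 1/1999.
Combined Bayes factor of the evidence already in hand = 1.7 × 0.4 = 0.68.
Odds after that evidence = (1/1999) × 0.68 = 17/49975.
Target odds = 0.9/0.1 = 9.
Need 8ⁿ ≥ 9 ÷ (17/49975) = 449775/17.
8⁴ = 4096 falls short of 449775/17 but 8⁵ = 32768 reaches it, so n = 5.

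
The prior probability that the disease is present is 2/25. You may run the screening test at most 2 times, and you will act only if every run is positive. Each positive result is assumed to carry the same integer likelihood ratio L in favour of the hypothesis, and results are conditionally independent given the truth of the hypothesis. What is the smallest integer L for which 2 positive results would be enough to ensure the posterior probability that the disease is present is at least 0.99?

Prior odds = 0.08/0.92 = 2/23.
Target odds = 0.99/0.01 = 99.
Need L² ≥ 99 ÷ (2/23) = 1138.5.
33² = 1089 < 1138.5 ≤ 1156 = 34², so L = 34.

34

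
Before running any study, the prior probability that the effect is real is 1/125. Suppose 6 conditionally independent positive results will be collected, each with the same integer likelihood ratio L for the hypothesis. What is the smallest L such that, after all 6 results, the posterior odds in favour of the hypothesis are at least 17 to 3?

Prior odds = 0.008/0.992 = 1/124.
Target odds = 17/3.
Need L⁶ ≥ 17/3 ÷ (1/124) = 2108/3.
2⁶ = 64 < 2108/3 ≤ 729 = 3⁶, so L = 3.

3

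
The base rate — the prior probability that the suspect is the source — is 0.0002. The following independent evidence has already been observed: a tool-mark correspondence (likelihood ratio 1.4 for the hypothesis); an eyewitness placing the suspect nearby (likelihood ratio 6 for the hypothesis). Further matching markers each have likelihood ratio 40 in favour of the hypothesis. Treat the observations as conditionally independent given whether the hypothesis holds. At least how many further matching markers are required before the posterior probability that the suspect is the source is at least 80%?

Prior odds = 0.0002/0.9998 = 1/4999.
Combined Bayes factor of the evidence already in hand = 1.4 × 6 = 8.4.
Odds after that evidence = (1/4999) × 8.4 = 42/24995.
Target odds = 0.8/0.2 = 4.
Need 40ⁿ ≥ 4 ÷ (42/24995) = 49990/21.
40² = 1600 falls short of 49990/21 but 40³ = 64000 reaches it, so n = 3.

3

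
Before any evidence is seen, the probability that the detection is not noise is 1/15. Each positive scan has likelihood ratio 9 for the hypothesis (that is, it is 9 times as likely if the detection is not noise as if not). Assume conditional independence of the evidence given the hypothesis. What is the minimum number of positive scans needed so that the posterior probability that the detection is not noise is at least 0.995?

Prior odds = (1/15)/(14/15) = 1/14.
Likelihood ratio per positive scan = 9.
Target odds: 0.995 ÷ 0.005 = 199.
Need (1/14) × 9ⁿ ≥ 199, i.e. 9ⁿ ≥ 2786.
9³ = 729 falls short of 2786 but 9⁴ = 6561 reaches it, so n = 4.

4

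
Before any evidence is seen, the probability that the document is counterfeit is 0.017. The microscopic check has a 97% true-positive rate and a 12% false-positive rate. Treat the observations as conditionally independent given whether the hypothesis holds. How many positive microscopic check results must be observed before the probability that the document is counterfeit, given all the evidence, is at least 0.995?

5

Prior odds: 0.017 ÷ 0.983 = 17/983.
Likelihood ratio of a positive result = 0.97/0.12 = 97/12.
Target odds: 0.995 ÷ 0.005 = 199.
Need (17/983) × (97/12)ⁿ ≥ 199, i.e. (97/12)ⁿ ≥ 195617/17.
(97/12)⁴ = 88529281/20736 falls short of 195617/17 but (97/12)⁵ ≈34510.6 reaches it, so n = 5.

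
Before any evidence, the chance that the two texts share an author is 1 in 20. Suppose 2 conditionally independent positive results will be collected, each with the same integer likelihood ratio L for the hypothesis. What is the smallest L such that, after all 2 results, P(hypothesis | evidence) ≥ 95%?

Prior odds = 0.05/0.95 = 1/19.
Target odds = 0.95/0.05 = 19.
Need L² ≥ 19 ÷ (1/19) = 361.
18² = 324 < 361 ≤ 361 = 19², so L = 19.

19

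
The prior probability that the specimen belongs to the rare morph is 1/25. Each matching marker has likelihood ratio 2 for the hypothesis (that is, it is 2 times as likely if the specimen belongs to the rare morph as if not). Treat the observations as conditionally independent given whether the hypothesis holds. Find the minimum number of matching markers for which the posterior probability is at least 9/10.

Prior odds: 0.04 ÷ 0.96 = 1/24.
Likelihood ratio per matching marker = 2.
Target posterior odds = 0.9/0.1 = 9.
Require 2ⁿ ≥ 9 ÷ (1/24) = 216.
2⁷ = 128 falls short of 216 but 2⁸ = 256 reaches it, so n = 8.

8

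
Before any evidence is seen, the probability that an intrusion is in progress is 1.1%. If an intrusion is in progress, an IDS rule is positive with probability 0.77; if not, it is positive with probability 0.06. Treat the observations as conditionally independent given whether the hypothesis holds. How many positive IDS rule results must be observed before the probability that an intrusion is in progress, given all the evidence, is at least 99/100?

4

Prior odds: 0.011 ÷ 0.989 = 11/989.
Likelihood ratio of a positive = 0.77/0.06 = 77/6.
Target odds: 0.99 ÷ 0.01 = 99.
Require (77/6)ⁿ ≥ 99 ÷ (11/989) = 8901.
(77/6)³ = 456533/216 falls short of 8901 but (77/6)⁴ = 35153041/1296 reaches it, so n = 4.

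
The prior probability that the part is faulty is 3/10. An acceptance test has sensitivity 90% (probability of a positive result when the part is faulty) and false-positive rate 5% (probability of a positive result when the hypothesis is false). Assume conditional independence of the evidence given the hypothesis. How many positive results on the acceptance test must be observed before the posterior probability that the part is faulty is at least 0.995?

Prior odds: 0.3 ÷ 0.7 = 3/7.
Likelihood ratio of a positive result = 0.9/0.05 = 18.
Target odds: 0.995 ÷ 0.005 = 199.
Require 18ⁿ ≥ 199 ÷ (3/7) = 1393/3.
18² = 324 falls short of 1393/3 but 18³ = 5832 reaches it, so n = 3.

3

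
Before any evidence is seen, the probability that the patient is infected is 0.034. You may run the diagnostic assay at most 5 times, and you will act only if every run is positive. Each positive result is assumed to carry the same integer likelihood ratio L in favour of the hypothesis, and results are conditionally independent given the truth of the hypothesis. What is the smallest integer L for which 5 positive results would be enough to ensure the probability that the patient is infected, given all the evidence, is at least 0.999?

8

Prior odds = 0.034/0.966 = 17/483.
Target odds = 0.999/0.001 = 999.
Need L⁵ ≥ 999 ÷ (17/483) = 482517/17.
7⁵ = 16807 < 482517/17 ≤ 32768 = 8⁵, so L = 8.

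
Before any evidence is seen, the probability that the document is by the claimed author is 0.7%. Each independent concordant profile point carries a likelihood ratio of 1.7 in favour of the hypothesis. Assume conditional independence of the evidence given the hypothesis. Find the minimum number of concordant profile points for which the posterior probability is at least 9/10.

14

Prior odds = 0.007/0.993 = 7/993.
Likelihood ratio per concordant profile point = 1.7.
Target odds: 0.9 ÷ 0.1 = 9.
Need (7/993) × 1.7ⁿ ≥ 9, i.e. 1.7ⁿ ≥ 8937/7.
1.7¹³ ≈990.458 falls short of 8937/7 but 1.7¹⁴ ≈1683.78 reaches it, so n = 14.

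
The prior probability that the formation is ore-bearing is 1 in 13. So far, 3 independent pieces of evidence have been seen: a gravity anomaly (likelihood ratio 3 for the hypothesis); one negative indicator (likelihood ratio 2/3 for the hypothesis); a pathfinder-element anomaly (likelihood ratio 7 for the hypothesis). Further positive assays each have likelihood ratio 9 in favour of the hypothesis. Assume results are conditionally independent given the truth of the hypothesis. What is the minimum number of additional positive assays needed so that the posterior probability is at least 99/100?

Prior odds = (1/13)/(12/13) = 1/12.
Combined Bayes factor of the evidence already in hand = 3 × (2/3) × 7 = 14.
Odds after that evidence = (1/12) × 14 = 7/6.
Target odds = 0.99/0.01 = 99.
Need 9ⁿ ≥ 99 ÷ (7/6) = 594/7.
9² = 81 falls short of 594/7 but 9³ = 729 reaches it, so n = 3.

3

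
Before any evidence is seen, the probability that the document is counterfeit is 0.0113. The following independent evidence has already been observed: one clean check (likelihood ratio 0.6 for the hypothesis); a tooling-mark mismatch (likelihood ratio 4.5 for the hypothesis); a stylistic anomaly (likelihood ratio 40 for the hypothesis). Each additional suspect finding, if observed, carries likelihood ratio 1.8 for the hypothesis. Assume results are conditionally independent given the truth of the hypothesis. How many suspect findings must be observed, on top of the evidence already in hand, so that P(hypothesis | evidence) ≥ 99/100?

Prior odds = 0.0113/0.9887 = 113/9887.
Combined Bayes factor of the evidence already in hand = 0.6 × 4.5 × 40 = 108.
Odds after that evidence = (113/9887) × 108 = 12204/9887.
Target odds = 0.99/0.01 = 99.
Need 1.8ⁿ ≥ 99 ÷ (12204/9887) = 108757/1356.
1.8⁷ = 4782969/78125 falls short of 108757/1356 but 1.8⁸ = 43046721/390625 reaches it, so n = 8.

8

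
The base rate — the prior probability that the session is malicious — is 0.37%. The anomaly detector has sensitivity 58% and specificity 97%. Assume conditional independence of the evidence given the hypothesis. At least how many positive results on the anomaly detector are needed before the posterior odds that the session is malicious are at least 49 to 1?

Prior odds = 0.0037/0.9963 = 37/9963.
False-positive rate = 1 − 0.97 = 0.03; likelihood ratio of a positive = 0.58/0.03 = 58/3.
Target odds = 49.
Need (37/9963) × (58/3)ⁿ ≥ 49, i.e. (58/3)ⁿ ≥ 488187/37.
(58/3)³ = 195112/27 falls short of 488187/37 but (58/3)⁴ = 11316496/81 reaches it, so n = 4.

4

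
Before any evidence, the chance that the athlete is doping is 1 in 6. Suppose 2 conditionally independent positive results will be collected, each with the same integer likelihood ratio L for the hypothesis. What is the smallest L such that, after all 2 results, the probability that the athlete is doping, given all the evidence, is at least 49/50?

Prior odds = (1/6)/(5/6) = 0.2.
Target odds = 0.98/0.02 = 49.
Need L² ≥ 49 ÷ 0.2 = 245.
15² = 225 < 245 ≤ 256 = 16², so L = 16.

16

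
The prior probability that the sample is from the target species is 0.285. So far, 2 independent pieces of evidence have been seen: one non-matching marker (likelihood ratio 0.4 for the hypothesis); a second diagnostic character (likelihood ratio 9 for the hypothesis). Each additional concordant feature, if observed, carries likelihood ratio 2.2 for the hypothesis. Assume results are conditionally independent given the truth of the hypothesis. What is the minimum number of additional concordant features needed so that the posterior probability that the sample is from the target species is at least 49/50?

Prior odds = 0.285/0.715 = 57/143.
Combined Bayes factor of the evidence already in hand = 0.4 × 9 = 3.6.
Odds after that evidence = (57/143) × 3.6 = 1026/715.
Target odds = 0.98/0.02 = 49.
Need 2.2ⁿ ≥ 49 ÷ (1026/715) = 35035/1026.
2.2⁴ = 23.4256 falls short of 35035/1026 but 2.2⁵ = 51.53632 reaches it, so n = 5.

5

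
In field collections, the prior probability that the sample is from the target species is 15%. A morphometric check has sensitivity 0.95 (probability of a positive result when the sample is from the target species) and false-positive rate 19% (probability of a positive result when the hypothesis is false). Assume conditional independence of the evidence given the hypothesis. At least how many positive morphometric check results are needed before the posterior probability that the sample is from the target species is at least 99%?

Prior odds = 0.15/0.85 = 3/17.
Likelihood ratio of a positive result = 0.95/0.19 = 5.
Target posterior odds = 0.99/0.01 = 99.
Require 5ⁿ ≥ 99 ÷ (3/17) = 561.
5³ = 125 falls short of 561 but 5⁴ = 625 reaches it, so n = 4.

4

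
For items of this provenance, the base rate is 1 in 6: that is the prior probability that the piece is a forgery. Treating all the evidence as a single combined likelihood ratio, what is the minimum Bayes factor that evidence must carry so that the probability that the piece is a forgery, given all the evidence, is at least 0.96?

120

Prior odds = (1/6)/(5/6) = 0.2.
Target odds = 0.96/0.04 = 24.
Required Bayes factor = 24 ÷ 0.2 = 120.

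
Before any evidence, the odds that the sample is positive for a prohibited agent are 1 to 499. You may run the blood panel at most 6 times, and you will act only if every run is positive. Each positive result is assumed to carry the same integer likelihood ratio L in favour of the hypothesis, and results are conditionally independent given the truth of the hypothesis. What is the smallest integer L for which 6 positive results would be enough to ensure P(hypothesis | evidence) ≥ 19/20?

5

Prior odds = 1/499.
Target odds = 0.95/0.05 = 19.
Need L⁶ ≥ 19 ÷ (1/499) = 9481.
4⁶ = 4096 < 9481 ≤ 15625 = 5⁶, so L = 5.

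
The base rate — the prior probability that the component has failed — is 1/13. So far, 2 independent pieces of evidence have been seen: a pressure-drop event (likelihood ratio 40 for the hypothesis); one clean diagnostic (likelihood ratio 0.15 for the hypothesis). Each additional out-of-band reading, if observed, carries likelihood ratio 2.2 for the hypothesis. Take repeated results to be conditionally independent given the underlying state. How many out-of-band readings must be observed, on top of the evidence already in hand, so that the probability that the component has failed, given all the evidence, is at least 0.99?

7

Prior odds = (1/13)/(12/13) = 1/12.
Combined Bayes factor of the evidence already in hand = 40 × 0.15 = 6.
Odds after that evidence = (1/12) × 6 = 0.5.
Target odds = 0.99/0.01 = 99.
Need 2.2ⁿ ≥ 99 ÷ 0.5 = 198.
2.2⁶ = 1771561/15625 falls short of 198 but 2.2⁷ = 19487171/78125 reaches it, so n = 7.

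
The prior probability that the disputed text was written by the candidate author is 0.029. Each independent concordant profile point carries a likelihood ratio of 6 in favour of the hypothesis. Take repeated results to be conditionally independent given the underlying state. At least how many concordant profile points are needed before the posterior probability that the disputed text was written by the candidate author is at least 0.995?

5

Prior odds: 0.029 ÷ 0.971 = 29/971.
Likelihood ratio per concordant profile point = 6.
Target odds: 0.995 ÷ 0.005 = 199.
Need (29/971) × 6ⁿ ≥ 199, i.e. 6ⁿ ≥ 193229/29.
6⁴ = 1296 falls short of 193229/29 but 6⁵ = 7776 reaches it, so n = 5.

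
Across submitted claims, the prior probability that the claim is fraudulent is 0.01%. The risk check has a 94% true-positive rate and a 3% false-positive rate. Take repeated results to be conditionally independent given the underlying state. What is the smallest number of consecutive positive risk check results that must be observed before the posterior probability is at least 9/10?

Prior odds = 0.0001/0.9999 = 1/9999.
Likelihood ratio of a positive result = 0.94/0.03 = 94/3.
Target posterior odds = 0.9/0.1 = 9.
Need (1/9999) × (94/3)ⁿ ≥ 9, i.e. (94/3)ⁿ ≥ 89991.
(94/3)³ = 830584/27 falls short of 89991 but (94/3)⁴ = 78074896/81 reaches it, so n = 4.

4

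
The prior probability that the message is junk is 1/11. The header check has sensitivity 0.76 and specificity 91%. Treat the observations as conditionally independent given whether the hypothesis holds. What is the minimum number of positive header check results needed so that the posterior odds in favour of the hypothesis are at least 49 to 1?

Prior odds: (1/11) ÷ (10/11) = 0.1.
False-positive rate = 1 − 0.91 = 0.09; likelihood ratio of a positive = 0.76/0.09 = 76/9.
Target odds = 49.
Need 0.1 × (76/9)ⁿ ≥ 49, i.e. (76/9)ⁿ ≥ 490.
(76/9)² = 5776/81 falls short of 490 but (76/9)³ = 438976/729 reaches it, so n = 3.

3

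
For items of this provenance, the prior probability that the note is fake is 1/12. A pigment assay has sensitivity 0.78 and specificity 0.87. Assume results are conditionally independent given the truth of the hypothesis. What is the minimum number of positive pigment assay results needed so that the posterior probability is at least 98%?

4

Prior odds = (1/12)/(11/12) = 1/11.
False-positive rate = 1 − 0.87 = 0.13; likelihood ratio of a positive = 0.78/0.13 = 6.
Target odds: 0.98 ÷ 0.02 = 49.
Require 6ⁿ ≥ 49 ÷ (1/11) = 539.
6³ = 216 falls short of 539 but 6⁴ = 1296 reaches it, so n = 4.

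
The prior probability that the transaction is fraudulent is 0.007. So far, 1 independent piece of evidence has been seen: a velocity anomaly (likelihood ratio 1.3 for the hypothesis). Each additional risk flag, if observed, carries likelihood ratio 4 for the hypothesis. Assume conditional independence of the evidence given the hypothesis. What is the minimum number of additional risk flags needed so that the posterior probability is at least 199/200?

8

Prior odds = 0.007/0.993 = 7/993.
Bayes factor of the evidence already in hand = 1.3.
Odds after that evidence = (7/993) × 1.3 = 91/9930.
Target odds = 0.995/0.005 = 199.
Need 4ⁿ ≥ 199 ÷ (91/9930) = 1976070/91.
4⁷ = 16384 falls short of 1976070/91 but 4⁸ = 65536 reaches it, so n = 8.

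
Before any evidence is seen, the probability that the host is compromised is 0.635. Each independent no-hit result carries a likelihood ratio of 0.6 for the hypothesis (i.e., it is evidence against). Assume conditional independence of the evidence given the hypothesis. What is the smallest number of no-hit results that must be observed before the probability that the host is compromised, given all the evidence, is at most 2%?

9

Prior odds: 0.635 ÷ 0.365 = 127/73.
Likelihood ratio per no-hit result = 0.6.
Target odds: 0.02 ÷ 0.98 = 1/49.
Require 0.6ⁿ ≤ 1/49 ÷ (127/73) = 73/6223.
0.6⁸ = 6561/390625 is still above 73/6223 but 0.6⁹ = 19683/1953125 is at or below it, so n = 9.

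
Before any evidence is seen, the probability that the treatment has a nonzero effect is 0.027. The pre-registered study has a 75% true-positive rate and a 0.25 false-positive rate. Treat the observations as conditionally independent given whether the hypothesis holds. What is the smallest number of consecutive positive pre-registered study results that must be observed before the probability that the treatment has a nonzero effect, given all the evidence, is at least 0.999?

Prior odds: 0.027 ÷ 0.973 = 27/973.
Likelihood ratio of a positive result = 0.75/0.25 = 3.
Target odds: 0.999 ÷ 0.001 = 999.
Require 3ⁿ ≥ 999 ÷ (27/973) = 36001.
3⁹ = 19683 falls short of 36001 but 3¹⁰ = 59049 reaches it, so n = 10.

10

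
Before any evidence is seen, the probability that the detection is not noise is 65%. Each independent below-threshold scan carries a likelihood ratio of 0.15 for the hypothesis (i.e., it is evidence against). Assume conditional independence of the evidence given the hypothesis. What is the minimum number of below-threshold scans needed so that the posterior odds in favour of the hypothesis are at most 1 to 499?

Prior odds = 0.65/0.35 = 13/7.
Likelihood ratio per below-threshold scan = 0.15.
Target odds = 1/499.
Need (13/7) × 0.15ⁿ ≤ 1/499, i.e. 0.15ⁿ ≤ 7/6487.
0.15³ = 0.003375 is still above 7/6487 but 0.15⁴ = 81/160000 is at or below it, so n = 4.

4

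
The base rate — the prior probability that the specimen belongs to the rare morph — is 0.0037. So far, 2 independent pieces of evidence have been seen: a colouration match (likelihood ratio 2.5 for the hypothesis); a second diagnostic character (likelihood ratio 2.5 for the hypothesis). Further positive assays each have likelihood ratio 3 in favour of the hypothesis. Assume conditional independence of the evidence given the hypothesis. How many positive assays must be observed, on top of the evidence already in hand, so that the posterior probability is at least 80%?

Prior odds = 0.0037/0.9963 = 37/9963.
Combined Bayes factor of the evidence already in hand = 2.5 × 2.5 = 6.25.
Odds after that evidence = (37/9963) × 6.25 = 925/39852.
Target odds = 0.8/0.2 = 4.
Need 3ⁿ ≥ 4 ÷ (925/39852) = 159408/925.
3⁴ = 81 falls short of 159408/925 but 3⁵ = 243 reaches it, so n = 5.

5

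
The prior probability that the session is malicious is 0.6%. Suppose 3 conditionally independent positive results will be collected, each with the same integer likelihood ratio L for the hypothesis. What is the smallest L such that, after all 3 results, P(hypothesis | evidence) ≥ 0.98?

21

Prior odds = 0.006/0.994 = 3/497.
Target odds = 0.98/0.02 = 49.
Need L³ ≥ 49 ÷ (3/497) = 24353/3.
20³ = 8000 < 24353/3 ≤ 9261 = 21³, so L = 21.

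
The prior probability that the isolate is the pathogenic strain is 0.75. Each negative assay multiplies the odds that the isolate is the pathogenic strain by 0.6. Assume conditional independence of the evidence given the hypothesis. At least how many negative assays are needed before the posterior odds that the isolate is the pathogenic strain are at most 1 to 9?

Prior odds: 0.75 ÷ 0.25 = 3.
Likelihood ratio per negative assay = 0.6.
Target odds = 1/9.
Need 3 × 0.6ⁿ ≤ 1/9, i.e. 0.6ⁿ ≤ 1/27.
0.6⁶ = 729/15625 is still above 1/27 but 0.6⁷ = 2187/78125 is at or below it, so n = 7.

7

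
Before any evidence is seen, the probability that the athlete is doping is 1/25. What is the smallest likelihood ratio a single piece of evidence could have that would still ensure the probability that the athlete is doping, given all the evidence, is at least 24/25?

576

Prior odds = 0.04/0.96 = 1/24.
Target odds = 0.96/0.04 = 24.
Required Bayes factor = 24 ÷ (1/24) = 576.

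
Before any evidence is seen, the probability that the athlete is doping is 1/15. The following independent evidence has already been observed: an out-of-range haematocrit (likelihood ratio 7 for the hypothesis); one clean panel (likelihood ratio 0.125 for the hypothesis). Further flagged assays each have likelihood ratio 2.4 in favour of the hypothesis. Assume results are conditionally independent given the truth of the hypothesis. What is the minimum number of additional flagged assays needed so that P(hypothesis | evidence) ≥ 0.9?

Prior odds = (1/15)/(14/15) = 1/14.
Combined Bayes factor of the evidence already in hand = 7 × 0.125 = 0.875.
Odds after that evidence = (1/14) × 0.875 = 0.0625.
Target odds = 0.9/0.1 = 9.
Need 2.4ⁿ ≥ 9 ÷ 0.0625 = 144.
2.4⁵ = 79.62624 falls short of 144 but 2.4⁶ = 2985984/15625 reaches it, so n = 6.

6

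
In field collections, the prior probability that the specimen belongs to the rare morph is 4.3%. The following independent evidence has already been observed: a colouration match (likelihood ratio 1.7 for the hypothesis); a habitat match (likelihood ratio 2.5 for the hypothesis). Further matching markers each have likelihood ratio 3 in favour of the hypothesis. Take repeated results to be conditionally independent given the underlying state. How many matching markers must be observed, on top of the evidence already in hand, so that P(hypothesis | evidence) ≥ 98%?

Prior odds = 0.043/0.957 = 43/957.
Combined Bayes factor of the evidence already in hand = 1.7 × 2.5 = 4.25.
Odds after that evidence = (43/957) × 4.25 = 731/3828.
Target odds = 0.98/0.02 = 49.
Need 3ⁿ ≥ 49 ÷ (731/3828) = 187572/731.
3⁵ = 243 falls short of 187572/731 but 3⁶ = 729 reaches it, so n = 6.

6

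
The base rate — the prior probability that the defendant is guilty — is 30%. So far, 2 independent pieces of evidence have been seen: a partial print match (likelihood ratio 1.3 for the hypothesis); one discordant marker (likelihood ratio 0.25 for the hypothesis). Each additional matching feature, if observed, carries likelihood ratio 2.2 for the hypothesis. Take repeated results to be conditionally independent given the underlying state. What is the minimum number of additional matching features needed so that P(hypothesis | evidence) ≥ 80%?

Prior odds = 0.3/0.7 = 3/7.
Combined Bayes factor of the evidence already in hand = 1.3 × 0.25 = 0.325.
Odds after that evidence = (3/7) × 0.325 = 39/280.
Target odds = 0.8/0.2 = 4.
Need 2.2ⁿ ≥ 4 ÷ (39/280) = 1120/39.
2.2⁴ = 23.4256 falls short of 1120/39 but 2.2⁵ = 51.53632 reaches it, so n = 5.

5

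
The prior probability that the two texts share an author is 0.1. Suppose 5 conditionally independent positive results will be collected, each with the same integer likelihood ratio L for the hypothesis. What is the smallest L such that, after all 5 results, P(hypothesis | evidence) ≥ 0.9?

Prior odds = 0.1/0.9 = 1/9.
Target odds = 0.9/0.1 = 9.
Need L⁵ ≥ 9 ÷ (1/9) = 81.
2⁵ = 32 < 81 ≤ 243 = 3⁵, so L = 3.

3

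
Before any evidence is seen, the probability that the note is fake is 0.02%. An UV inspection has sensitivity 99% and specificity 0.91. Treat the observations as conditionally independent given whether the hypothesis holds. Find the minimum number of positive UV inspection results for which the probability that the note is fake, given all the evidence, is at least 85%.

Prior odds: 0.0002 ÷ 0.9998 = 1/4999.
False-positive rate = 1 − 0.91 = 0.09; likelihood ratio of a positive = 0.99/0.09 = 11.
Target odds: 0.85 ÷ 0.15 = 17/3.
Require 11ⁿ ≥ 17/3 ÷ (1/4999) = 84983/3.
11⁴ = 14641 falls short of 84983/3 but 11⁵ = 161051 reaches it, so n = 5.

5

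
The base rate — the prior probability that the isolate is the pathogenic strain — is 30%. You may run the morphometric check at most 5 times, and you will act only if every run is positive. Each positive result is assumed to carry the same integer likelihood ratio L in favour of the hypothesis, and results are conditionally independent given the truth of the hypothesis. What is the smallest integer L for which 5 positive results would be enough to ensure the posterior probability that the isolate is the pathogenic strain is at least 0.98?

Prior odds = 0.3/0.7 = 3/7.
Target odds = 0.98/0.02 = 49.
Need L⁵ ≥ 49 ÷ (3/7) = 343/3.
2⁵ = 32 < 343/3 ≤ 243 = 3⁵, so L = 3.

3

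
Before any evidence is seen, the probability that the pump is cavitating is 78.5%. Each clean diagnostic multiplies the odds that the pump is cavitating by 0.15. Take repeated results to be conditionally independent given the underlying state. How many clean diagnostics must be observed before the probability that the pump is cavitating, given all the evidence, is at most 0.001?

5

Prior odds = 0.785/0.215 = 157/43.
Likelihood ratio per clean diagnostic = 0.15.
Target posterior odds = 0.001/0.999 = 1/999.
Require 0.15ⁿ ≤ 1/999 ÷ (157/43) = 43/156843.
0.15⁴ = 81/160000 is still above 43/156843 but 0.15⁵ = 243/3200000 is at or below it, so n = 5.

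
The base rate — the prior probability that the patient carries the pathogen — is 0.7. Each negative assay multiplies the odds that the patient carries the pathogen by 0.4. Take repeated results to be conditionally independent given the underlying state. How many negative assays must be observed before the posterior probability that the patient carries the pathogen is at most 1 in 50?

6

Prior odds = 0.7/0.3 = 7/3.
Likelihood ratio per negative assay = 0.4.
Target odds: 0.02 ÷ 0.98 = 1/49.
Require 0.4ⁿ ≤ 1/49 ÷ (7/3) = 3/343.
0.4⁵ = 0.01024 is still above 3/343 but 0.4⁶ = 64/15625 is at or below it, so n = 6.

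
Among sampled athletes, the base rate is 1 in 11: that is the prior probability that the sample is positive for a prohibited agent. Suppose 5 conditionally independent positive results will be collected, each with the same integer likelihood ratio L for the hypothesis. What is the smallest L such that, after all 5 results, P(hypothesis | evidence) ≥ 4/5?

Prior odds = (1/11)/(10/11) = 0.1.
Target odds = 0.8/0.2 = 4.
Need L⁵ ≥ 4 ÷ 0.1 = 40.
2⁵ = 32 < 40 ≤ 243 = 3⁵, so L = 3.

3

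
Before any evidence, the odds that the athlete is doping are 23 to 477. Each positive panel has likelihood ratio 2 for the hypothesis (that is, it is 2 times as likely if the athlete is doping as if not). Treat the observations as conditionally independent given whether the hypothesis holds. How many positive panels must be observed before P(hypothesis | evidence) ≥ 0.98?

Prior odds = 23/477.
Likelihood ratio per positive panel = 2.
Target odds: 0.98 ÷ 0.02 = 49.
Need (23/477) × 2ⁿ ≥ 49, i.e. 2ⁿ ≥ 23373/23.
2⁹ = 512 falls short of 23373/23 but 2¹⁰ = 1024 reaches it, so n = 10.

10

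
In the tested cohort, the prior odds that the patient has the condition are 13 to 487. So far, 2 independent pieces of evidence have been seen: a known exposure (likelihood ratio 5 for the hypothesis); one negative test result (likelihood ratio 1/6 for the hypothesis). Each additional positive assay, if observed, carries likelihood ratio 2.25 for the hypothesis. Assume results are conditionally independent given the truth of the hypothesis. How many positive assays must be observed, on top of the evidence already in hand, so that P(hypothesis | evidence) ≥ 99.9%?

Prior odds = 13/487.
Combined Bayes factor of the evidence already in hand = 5 × (1/6) = 5/6.
Odds after that evidence = (13/487) × 5/6 = 65/2922.
Target odds = 0.999/0.001 = 999.
Need 2.25ⁿ ≥ 999 ÷ (65/2922) = 2919078/65.
2.25¹³ ≈37876.8 falls short of 2919078/65 but 2.25¹⁴ ≈85222.7 reaches it, so n = 14.

14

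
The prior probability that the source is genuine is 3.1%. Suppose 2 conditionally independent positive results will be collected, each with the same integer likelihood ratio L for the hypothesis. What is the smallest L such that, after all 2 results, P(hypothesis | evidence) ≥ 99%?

Prior odds = 0.031/0.969 = 31/969.
Target odds = 0.99/0.01 = 99.
Need L² ≥ 99 ÷ (31/969) = 95931/31.
55² = 3025 < 95931/31 ≤ 3136 = 56², so L = 56.

56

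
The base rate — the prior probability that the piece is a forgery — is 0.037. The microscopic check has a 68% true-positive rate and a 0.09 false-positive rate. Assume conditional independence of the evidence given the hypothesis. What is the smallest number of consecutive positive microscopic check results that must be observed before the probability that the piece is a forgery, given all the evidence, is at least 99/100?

4

Prior odds: 0.037 ÷ 0.963 = 37/963.
Likelihood ratio of a positive result = 0.68/0.09 = 68/9.
Target posterior odds = 0.99/0.01 = 99.
Need (37/963) × (68/9)ⁿ ≥ 99, i.e. (68/9)ⁿ ≥ 95337/37.
(68/9)³ = 314432/729 falls short of 95337/37 but (68/9)⁴ = 21381376/6561 reaches it, so n = 4.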